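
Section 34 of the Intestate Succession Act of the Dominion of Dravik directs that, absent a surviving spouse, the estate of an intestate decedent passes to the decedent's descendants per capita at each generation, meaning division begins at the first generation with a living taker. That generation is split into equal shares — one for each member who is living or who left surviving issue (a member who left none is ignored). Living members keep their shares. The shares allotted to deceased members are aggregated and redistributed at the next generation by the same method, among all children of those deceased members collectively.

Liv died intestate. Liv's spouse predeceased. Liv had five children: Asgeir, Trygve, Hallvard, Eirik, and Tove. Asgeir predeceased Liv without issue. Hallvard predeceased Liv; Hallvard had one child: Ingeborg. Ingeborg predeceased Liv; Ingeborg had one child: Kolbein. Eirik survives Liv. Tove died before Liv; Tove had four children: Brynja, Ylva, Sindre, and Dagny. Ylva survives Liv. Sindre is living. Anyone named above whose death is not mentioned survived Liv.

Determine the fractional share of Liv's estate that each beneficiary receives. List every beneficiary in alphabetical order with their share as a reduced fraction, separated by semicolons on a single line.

There is no surviving spouse, so the entire estate passes to Liv's descendants per capita at each generation.
At generation 1 (Trygve, Hallvard, Eirik, Tove) there are 4 shares of (1)/4 = 1/4 each.
Living: Trygve and Eirik — each takes 1/4.
Deceased: Hallvard and Tove. Their combined 1/2 is pooled and carried to generation 2.
At generation 2 (Ingeborg, Brynja, Ylva, Sindre, Dagny) there are 5 shares of (1/2)/5 = 1/10 each.
Living: Brynja, Ylva, Sindre, and Dagny — each takes 1/10.
Deceased: Ingeborg. That 1/10 share is carried to generation 3.
At generation 3 (Kolbein) there are 1 shares of (1/10)/1 = 1/10 each.
Living: Kolbein — each takes 1/10.

Brynja 1/10; Dagny 1/10; Eirik 1/4; Kolbein 1/10; Sindre 1/10; Trygve 1/4; Ylva 1/10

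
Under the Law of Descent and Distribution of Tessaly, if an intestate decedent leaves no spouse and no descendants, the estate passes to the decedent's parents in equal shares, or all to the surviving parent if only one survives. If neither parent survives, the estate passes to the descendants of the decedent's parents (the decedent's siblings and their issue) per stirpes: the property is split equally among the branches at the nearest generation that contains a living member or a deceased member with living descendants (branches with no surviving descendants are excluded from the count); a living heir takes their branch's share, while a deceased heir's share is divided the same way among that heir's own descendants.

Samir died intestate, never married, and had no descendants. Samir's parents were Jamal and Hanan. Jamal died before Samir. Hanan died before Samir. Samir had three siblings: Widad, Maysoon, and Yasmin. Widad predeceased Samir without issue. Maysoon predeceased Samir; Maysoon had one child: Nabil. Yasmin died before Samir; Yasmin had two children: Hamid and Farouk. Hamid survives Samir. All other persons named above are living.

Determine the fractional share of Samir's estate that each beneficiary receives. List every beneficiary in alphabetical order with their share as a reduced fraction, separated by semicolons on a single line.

Farouk 1/4; Hamid 1/4; Nabil 1/2

Neither parent survives and there are no descendants, so the estate passes to Samir's siblings and their issue per stirpes.
Widad left no surviving issue, so that branch lapses and is disregarded.
The estate is divided into 2 equal shares of 1/2 among Maysoon, Yasmin.
Maysoon predeceased; the 1/2 allotted to Maysoon's branch passes to Maysoon's issue by representation.
Nabil is the sole taker at this level and receives the full 1/2.
Yasmin predeceased; the 1/2 allotted to Yasmin's branch passes to Yasmin's issue by representation.
The 1/2 is divided into 2 equal shares of 1/4 among Hamid, Farouk.
Hamid is living and takes 1/4.
Farouk is living and takes 1/4.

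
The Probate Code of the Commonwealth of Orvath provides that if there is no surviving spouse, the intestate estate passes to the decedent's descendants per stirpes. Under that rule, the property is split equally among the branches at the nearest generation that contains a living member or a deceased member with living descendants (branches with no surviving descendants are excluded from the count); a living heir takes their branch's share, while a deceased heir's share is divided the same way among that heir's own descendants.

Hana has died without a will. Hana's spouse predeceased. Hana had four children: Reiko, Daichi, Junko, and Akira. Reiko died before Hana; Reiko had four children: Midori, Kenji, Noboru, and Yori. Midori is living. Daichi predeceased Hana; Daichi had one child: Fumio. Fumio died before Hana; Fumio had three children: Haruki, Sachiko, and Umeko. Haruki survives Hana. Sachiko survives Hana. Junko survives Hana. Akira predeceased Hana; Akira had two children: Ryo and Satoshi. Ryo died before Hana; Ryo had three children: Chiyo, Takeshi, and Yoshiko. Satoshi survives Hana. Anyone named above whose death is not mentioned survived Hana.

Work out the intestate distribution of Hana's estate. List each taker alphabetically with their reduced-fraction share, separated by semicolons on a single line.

There is no surviving spouse, so the entire estate passes to Hana's descendants per stirpes.
The estate is divided into 4 equal shares of 1/4 among Reiko, Daichi, Junko, Akira.
Reiko predeceased; the 1/4 allotted to Reiko's branch passes to Reiko's issue by representation.
The 1/4 is divided into 4 equal shares of 1/16 among Midori, Kenji, Noboru, Yori.
Midori is living and takes 1/16.
Kenji is living and takes 1/16.
Noboru is living and takes 1/16.
Yori is living and takes 1/16.
Daichi predeceased; the 1/4 allotted to Daichi's branch passes to Daichi's issue by representation.
Fumio's line is the sole branch at this level, so the full 1/4 passes to Fumio's issue by representation.
The 1/4 is divided into 3 equal shares of 1/12 among Haruki, Sachiko, Umeko.
Haruki is living and takes 1/12.
Sachiko is living and takes 1/12.
Umeko is living and takes 1/12.
Junko is living and takes 1/4.
Akira predeceased; the 1/4 allotted to Akira's branch passes to Akira's issue by representation.
The 1/4 is divided into 2 equal shares of 1/8 among Ryo, Satoshi.
Ryo predeceased; the 1/8 allotted to Ryo's branch passes to Ryo's issue by representation.
The 1/8 is divided into 3 equal shares of 1/24 among Chiyo, Takeshi, Yoshiko.
Chiyo is living and takes 1/24.
Takeshi is living and takes 1/24.
Yoshiko is living and takes 1/24.
Satoshi is living and takes 1/8.

Chiyo 1/24; Haruki 1/12; Junko 1/4; Kenji 1/16; Midori 1/16; Noboru 1/16; Sachiko 1/12; Satoshi 1/8; Takeshi 1/24; Umeko 1/12; Yori 1/16; Yoshiko 1/24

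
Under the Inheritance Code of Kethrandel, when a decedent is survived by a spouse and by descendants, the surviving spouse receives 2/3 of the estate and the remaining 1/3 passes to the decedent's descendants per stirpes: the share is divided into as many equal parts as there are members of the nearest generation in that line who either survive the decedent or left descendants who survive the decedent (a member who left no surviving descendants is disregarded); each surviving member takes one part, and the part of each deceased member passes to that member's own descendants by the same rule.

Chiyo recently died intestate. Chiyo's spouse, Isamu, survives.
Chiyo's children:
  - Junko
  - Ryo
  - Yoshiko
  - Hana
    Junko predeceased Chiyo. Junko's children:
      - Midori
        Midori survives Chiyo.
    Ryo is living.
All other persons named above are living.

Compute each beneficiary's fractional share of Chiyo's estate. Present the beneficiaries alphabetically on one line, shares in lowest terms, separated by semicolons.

Hana 1/12; Isamu 2/3; Midori 1/12; Ryo 1/12; Yoshiko 1/12

Isamu, as surviving spouse, takes 2/3.
The remaining 1/3 passes to Chiyo's descendants per stirpes.
The 1/3 is divided into 4 equal shares of 1/12 among Junko, Ryo, Yoshiko, Hana.
Junko predeceased; the 1/12 allotted to Junko's branch passes to Junko's issue by representation.
Midori is the sole taker at this level and receives the full 1/12.
Ryo is living and takes 1/12.
Yoshiko is living and takes 1/12.
Hana is living and takes 1/12.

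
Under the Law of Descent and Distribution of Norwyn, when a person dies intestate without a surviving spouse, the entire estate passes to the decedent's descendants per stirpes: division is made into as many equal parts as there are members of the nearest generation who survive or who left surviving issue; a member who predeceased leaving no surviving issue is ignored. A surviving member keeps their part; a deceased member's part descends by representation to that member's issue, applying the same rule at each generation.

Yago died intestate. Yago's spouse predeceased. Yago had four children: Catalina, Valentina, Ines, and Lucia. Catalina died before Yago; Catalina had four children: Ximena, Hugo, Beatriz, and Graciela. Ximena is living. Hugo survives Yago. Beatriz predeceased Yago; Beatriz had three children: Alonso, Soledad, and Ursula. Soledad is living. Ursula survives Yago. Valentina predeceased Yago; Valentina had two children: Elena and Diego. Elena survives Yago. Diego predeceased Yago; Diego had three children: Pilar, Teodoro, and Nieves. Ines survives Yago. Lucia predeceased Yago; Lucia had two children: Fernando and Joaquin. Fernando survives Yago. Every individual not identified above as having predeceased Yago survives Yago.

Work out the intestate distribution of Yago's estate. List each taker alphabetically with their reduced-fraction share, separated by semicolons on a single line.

There is no surviving spouse, so the entire estate passes to Yago's descendants per stirpes.
The estate is divided into 4 equal shares of 1/4 among Catalina, Valentina, Ines, Lucia.
Catalina predeceased; the 1/4 allotted to Catalina's branch passes to Catalina's issue by representation.
The 1/4 is divided into 4 equal shares of 1/16 among Ximena, Hugo, Beatriz, Graciela.
Ximena is living and takes 1/16.
Hugo is living and takes 1/16.
Beatriz predeceased; the 1/16 allotted to Beatriz's branch passes to Beatriz's issue by representation.
The 1/16 is divided into 3 equal shares of 1/48 among Alonso, Soledad, Ursula.
Alonso is living and takes 1/48.
Soledad is living and takes 1/48.
Ursula is living and takes 1/48.
Graciela is living and takes 1/16.
Valentina predeceased; the 1/4 allotted to Valentina's branch passes to Valentina's issue by representation.
The 1/4 is divided into 2 equal shares of 1/8 among Elena, Diego.
Elena is living and takes 1/8.
Diego predeceased; the 1/8 allotted to Diego's branch passes to Diego's issue by representation.
The 1/8 is divided into 3 equal shares of 1/24 among Pilar, Teodoro, Nieves.
Pilar is living and takes 1/24.
Teodoro is living and takes 1/24.
Nieves is living and takes 1/24.
Ines is living and takes 1/4.
Lucia predeceased; the 1/4 allotted to Lucia's branch passes to Lucia's issue by representation.
The 1/4 is divided into 2 equal shares of 1/8 among Fernando, Joaquin.
Fernando is living and takes 1/8.
Joaquin is living and takes 1/8.

Alonso 1/48; Elena 1/8; Fernando 1/8; Graciela 1/16; Hugo 1/16; Ines 1/4; Joaquin 1/8; Nieves 1/24; Pilar 1/24; Soledad 1/48; Teodoro 1/24; Ursula 1/48; Ximena 1/16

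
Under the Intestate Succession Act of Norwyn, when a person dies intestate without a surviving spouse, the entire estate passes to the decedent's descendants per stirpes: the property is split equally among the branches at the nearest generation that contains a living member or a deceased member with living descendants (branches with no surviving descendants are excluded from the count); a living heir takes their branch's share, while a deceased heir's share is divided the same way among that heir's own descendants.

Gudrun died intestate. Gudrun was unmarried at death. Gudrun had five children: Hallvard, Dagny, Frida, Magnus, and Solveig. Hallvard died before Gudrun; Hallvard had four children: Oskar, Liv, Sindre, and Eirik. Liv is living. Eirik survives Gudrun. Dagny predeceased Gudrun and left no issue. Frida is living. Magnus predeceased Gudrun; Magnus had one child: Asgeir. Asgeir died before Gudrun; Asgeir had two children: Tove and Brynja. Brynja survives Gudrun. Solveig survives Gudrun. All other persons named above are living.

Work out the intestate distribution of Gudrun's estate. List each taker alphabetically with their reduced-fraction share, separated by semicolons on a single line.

There is no surviving spouse, so the entire estate passes to Gudrun's descendants per stirpes.
Dagny left no surviving issue, so that branch lapses and is disregarded.
The estate is divided into 4 equal shares of 1/4 among Hallvard, Frida, Magnus, Solveig.
Hallvard predeceased; the 1/4 allotted to Hallvard's branch passes to Hallvard's issue by representation.
The 1/4 is divided into 4 equal shares of 1/16 among Oskar, Liv, Sindre, Eirik.
Oskar is living and takes 1/16.
Liv is living and takes 1/16.
Sindre is living and takes 1/16.
Eirik is living and takes 1/16.
Frida is living and takes 1/4.
Magnus predeceased; the 1/4 allotted to Magnus's branch passes to Magnus's issue by representation.
Asgeir's line is the sole branch at this level, so the full 1/4 passes to Asgeir's issue by representation.
The 1/4 is divided into 2 equal shares of 1/8 among Tove, Brynja.
Tove is living and takes 1/8.
Brynja is living and takes 1/8.
Solveig is living and takes 1/4.

Brynja 1/8; Eirik 1/16; Frida 1/4; Liv 1/16; Oskar 1/16; Sindre 1/16; Solveig 1/4; Tove 1/8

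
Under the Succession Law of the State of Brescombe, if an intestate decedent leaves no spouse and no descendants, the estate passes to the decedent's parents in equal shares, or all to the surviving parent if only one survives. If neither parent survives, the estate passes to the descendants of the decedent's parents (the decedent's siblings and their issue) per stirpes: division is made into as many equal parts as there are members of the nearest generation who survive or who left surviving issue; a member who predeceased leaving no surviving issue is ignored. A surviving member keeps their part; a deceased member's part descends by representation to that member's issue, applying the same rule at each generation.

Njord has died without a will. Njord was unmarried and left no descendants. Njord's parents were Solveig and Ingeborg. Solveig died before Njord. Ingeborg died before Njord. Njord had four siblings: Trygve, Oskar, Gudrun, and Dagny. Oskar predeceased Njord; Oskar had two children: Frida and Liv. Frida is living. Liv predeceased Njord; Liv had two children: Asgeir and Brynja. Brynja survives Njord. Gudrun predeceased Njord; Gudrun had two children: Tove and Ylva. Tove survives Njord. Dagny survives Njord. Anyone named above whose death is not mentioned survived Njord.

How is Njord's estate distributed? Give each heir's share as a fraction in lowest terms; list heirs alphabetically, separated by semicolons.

Asgeir 1/16; Brynja 1/16; Dagny 1/4; Frida 1/8; Tove 1/8; Trygve 1/4; Ylva 1/8

Neither parent survives and there are no descendants, so the estate passes to Njord's siblings and their issue per stirpes.
The estate is divided into 4 equal shares of 1/4 among Trygve, Oskar, Gudrun, Dagny.
Trygve is living and takes 1/4.
Oskar predeceased; the 1/4 allotted to Oskar's branch passes to Oskar's issue by representation.
The 1/4 is divided into 2 equal shares of 1/8 among Frida, Liv.
Frida is living and takes 1/8.
Liv predeceased; the 1/8 allotted to Liv's branch passes to Liv's issue by representation.
The 1/8 is divided into 2 equal shares of 1/16 among Asgeir, Brynja.
Asgeir is living and takes 1/16.
Brynja is living and takes 1/16.
Gudrun predeceased; the 1/4 allotted to Gudrun's branch passes to Gudrun's issue by representation.
The 1/4 is divided into 2 equal shares of 1/8 among Tove, Ylva.
Tove is living and takes 1/8.
Ylva is living and takes 1/8.
Dagny is living and takes 1/4.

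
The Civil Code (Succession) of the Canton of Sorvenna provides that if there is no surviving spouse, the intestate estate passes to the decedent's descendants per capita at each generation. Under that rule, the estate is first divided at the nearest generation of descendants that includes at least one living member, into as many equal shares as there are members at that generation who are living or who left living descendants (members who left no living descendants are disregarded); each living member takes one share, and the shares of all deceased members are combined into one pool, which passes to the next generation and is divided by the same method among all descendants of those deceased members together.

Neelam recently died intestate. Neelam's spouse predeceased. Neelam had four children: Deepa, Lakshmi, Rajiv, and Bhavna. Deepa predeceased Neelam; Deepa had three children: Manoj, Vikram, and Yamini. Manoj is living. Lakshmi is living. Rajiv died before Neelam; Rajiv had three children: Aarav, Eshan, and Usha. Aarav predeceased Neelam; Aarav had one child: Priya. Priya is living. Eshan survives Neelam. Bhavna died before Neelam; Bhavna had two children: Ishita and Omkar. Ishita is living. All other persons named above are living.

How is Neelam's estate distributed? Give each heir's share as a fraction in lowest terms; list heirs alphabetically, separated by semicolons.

Eshan 3/32; Ishita 3/32; Lakshmi 1/4; Manoj 3/32; Omkar 3/32; Priya 3/32; Usha 3/32; Vikram 3/32; Yamini 3/32

There is no surviving spouse, so the entire estate passes to Neelam's descendants per capita at each generation.
At generation 1 (Deepa, Lakshmi, Rajiv, Bhavna) there are 4 shares of (1)/4 = 1/4 each.
Living: Lakshmi — each takes 1/4.
Deceased: Deepa, Rajiv, and Bhavna. Their combined 3/4 is pooled and carried to generation 2.
At generation 2 (Manoj, Vikram, Yamini, Aarav, Eshan, Usha, Ishita, Omkar) there are 8 shares of (3/4)/8 = 3/32 each.
Living: Manoj, Vikram, Yamini, Eshan, Usha, Ishita, and Omkar — each takes 3/32.
Deceased: Aarav. That 3/32 share is carried to generation 3.
At generation 3 (Priya) there are 1 shares of (3/32)/1 = 3/32 each.
Living: Priya — each takes 3/32.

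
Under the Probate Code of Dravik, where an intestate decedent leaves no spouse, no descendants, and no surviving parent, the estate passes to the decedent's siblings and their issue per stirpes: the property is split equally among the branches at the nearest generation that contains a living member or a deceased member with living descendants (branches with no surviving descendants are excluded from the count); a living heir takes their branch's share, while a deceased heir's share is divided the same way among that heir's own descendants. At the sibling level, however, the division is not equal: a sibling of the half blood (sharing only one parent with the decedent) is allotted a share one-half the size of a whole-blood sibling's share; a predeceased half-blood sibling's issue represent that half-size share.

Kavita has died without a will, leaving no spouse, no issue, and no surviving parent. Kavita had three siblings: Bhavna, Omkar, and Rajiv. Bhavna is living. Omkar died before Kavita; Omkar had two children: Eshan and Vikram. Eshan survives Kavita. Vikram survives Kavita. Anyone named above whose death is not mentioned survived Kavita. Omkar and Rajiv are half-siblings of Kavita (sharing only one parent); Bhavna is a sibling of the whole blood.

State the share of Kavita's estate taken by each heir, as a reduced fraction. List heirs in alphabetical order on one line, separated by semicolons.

No spouse, descendants, or parent survives, so the estate passes to Kavita's siblings per stirpes.
Half-blood siblings count for one-half the weight of whole-blood siblings at the initial division.
Dividing 1 in proportion to weights (total weight 2): Bhavna (weight 1) → 1/2; Omkar (weight 1/2) → 1/4; Rajiv (weight 1/2) → 1/4.
Bhavna is living and takes 1/2.
Omkar predeceased; the 1/4 allotted to Omkar's branch passes to Omkar's issue by representation.
The 1/4 is divided into 2 equal shares of 1/8 among Eshan, Vikram.
Eshan is living and takes 1/8.
Vikram is living and takes 1/8.
Rajiv is living and takes 1/4.

Bhavna 1/2; Eshan 1/8; Rajiv 1/4; Vikram 1/8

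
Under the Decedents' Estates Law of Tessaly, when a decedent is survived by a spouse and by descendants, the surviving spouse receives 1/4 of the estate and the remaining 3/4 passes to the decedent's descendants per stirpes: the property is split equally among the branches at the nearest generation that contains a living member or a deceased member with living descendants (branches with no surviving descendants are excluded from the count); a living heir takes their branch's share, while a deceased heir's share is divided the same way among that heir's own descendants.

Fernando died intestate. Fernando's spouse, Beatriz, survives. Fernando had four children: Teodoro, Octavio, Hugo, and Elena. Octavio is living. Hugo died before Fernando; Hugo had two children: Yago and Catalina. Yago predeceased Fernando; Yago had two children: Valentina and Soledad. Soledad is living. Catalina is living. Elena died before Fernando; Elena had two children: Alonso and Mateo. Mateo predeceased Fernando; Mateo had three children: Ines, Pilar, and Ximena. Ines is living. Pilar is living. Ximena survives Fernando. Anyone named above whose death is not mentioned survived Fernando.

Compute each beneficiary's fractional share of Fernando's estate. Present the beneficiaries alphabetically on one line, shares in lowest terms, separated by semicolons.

Beatriz, as surviving spouse, takes 1/4.
The remaining 3/4 passes to Fernando's descendants per stirpes.
The 3/4 is divided into 4 equal shares of 3/16 among Teodoro, Octavio, Hugo, Elena.
Teodoro is living and takes 3/16.
Octavio is living and takes 3/16.
Hugo predeceased; the 3/16 allotted to Hugo's branch passes to Hugo's issue by representation.
The 3/16 is divided into 2 equal shares of 3/32 among Yago, Catalina.
Yago predeceased; the 3/32 allotted to Yago's branch passes to Yago's issue by representation.
The 3/32 is divided into 2 equal shares of 3/64 among Valentina, Soledad.
Valentina is living and takes 3/64.
Soledad is living and takes 3/64.
Catalina is living and takes 3/32.
Elena predeceased; the 3/16 allotted to Elena's branch passes to Elena's issue by representation.
The 3/16 is divided into 2 equal shares of 3/32 among Alonso, Mateo.
Alonso is living and takes 3/32.
Mateo predeceased; the 3/32 allotted to Mateo's branch passes to Mateo's issue by representation.
The 3/32 is divided into 3 equal shares of 1/32 among Ines, Pilar, Ximena.
Ines is living and takes 1/32.
Pilar is living and takes 1/32.
Ximena is living and takes 1/32.

Alonso 3/32; Beatriz 1/4; Catalina 3/32; Ines 1/32; Octavio 3/16; Pilar 1/32; Soledad 3/64; Teodoro 3/16; Valentina 3/64; Ximena 1/32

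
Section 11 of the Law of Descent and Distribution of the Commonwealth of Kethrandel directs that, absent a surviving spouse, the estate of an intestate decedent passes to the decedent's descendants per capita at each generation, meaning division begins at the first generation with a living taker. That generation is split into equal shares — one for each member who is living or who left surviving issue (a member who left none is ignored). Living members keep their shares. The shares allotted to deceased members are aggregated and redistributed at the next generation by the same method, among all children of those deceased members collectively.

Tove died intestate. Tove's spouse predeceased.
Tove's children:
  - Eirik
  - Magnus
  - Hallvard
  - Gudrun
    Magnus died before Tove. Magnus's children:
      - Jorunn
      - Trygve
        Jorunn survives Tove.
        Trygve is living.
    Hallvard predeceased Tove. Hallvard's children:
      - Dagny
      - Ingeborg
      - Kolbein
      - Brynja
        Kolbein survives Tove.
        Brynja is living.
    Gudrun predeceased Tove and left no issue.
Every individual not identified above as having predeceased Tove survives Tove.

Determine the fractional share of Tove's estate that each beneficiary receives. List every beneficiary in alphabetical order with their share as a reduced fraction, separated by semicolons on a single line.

There is no surviving spouse, so the entire estate passes to Tove's descendants per capita at each generation.
At generation 1 (Eirik, Magnus, Hallvard) there are 3 shares of (1)/3 = 1/3 each.
Living: Eirik — each takes 1/3.
Deceased: Magnus and Hallvard. Their combined 2/3 is pooled and carried to generation 2.
At generation 2 (Jorunn, Trygve, Dagny, Ingeborg, Kolbein, Brynja) there are 6 shares of (2/3)/6 = 1/9 each.
Living: Jorunn, Trygve, Dagny, Ingeborg, Kolbein, and Brynja — each takes 1/9.

Brynja 1/9; Dagny 1/9; Eirik 1/3; Ingeborg 1/9; Jorunn 1/9; Kolbein 1/9; Trygve 1/9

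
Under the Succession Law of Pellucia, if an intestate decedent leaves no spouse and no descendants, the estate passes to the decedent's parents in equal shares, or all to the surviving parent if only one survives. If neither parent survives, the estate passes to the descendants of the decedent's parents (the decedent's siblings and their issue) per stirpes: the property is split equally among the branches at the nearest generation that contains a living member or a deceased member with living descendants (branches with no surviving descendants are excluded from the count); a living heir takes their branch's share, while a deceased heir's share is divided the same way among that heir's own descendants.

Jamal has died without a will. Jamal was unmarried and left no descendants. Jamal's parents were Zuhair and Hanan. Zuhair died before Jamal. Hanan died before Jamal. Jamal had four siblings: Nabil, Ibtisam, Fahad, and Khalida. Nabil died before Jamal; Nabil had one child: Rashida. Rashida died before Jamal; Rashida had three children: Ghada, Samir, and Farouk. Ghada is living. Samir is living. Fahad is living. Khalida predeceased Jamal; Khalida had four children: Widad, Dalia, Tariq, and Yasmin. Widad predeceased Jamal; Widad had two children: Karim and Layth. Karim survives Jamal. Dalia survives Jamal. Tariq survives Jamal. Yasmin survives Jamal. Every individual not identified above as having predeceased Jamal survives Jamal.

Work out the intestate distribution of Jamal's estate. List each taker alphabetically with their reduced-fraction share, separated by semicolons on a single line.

Dalia 1/16; Fahad 1/4; Farouk 1/12; Ghada 1/12; Ibtisam 1/4; Karim 1/32; Layth 1/32; Samir 1/12; Tariq 1/16; Yasmin 1/16

Neither parent survives and there are no descendants, so the estate passes to Jamal's siblings and their issue per stirpes.
The estate is divided into 4 equal shares of 1/4 among Nabil, Ibtisam, Fahad, Khalida.
Nabil predeceased; the 1/4 allotted to Nabil's branch passes to Nabil's issue by representation.
Rashida's line is the sole branch at this level, so the full 1/4 passes to Rashida's issue by representation.
The 1/4 is divided into 3 equal shares of 1/12 among Ghada, Samir, Farouk.
Ghada is living and takes 1/12.
Samir is living and takes 1/12.
Farouk is living and takes 1/12.
Ibtisam is living and takes 1/4.
Fahad is living and takes 1/4.
Khalida predeceased; the 1/4 allotted to Khalida's branch passes to Khalida's issue by representation.
The 1/4 is divided into 4 equal shares of 1/16 among Widad, Dalia, Tariq, Yasmin.
Widad predeceased; the 1/16 allotted to Widad's branch passes to Widad's issue by representation.
The 1/16 is divided into 2 equal shares of 1/32 among Karim, Layth.
Karim is living and takes 1/32.
Layth is living and takes 1/32.
Dalia is living and takes 1/16.
Tariq is living and takes 1/16.
Yasmin is living and takes 1/16.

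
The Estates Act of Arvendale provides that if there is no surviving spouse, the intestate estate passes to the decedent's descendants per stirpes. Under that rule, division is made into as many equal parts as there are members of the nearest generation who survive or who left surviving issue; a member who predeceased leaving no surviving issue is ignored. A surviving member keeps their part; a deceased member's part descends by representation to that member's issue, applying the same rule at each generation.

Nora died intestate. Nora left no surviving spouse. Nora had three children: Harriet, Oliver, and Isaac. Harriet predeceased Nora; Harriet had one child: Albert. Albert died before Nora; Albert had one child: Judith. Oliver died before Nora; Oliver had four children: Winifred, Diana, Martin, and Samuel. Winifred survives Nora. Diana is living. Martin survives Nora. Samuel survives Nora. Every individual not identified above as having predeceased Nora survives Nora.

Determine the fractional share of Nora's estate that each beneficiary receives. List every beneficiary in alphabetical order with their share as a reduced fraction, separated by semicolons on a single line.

There is no surviving spouse, so the entire estate passes to Nora's descendants per stirpes.
The estate is divided into 3 equal shares of 1/3 among Harriet, Oliver, Isaac.
Harriet predeceased; the 1/3 allotted to Harriet's branch passes to Harriet's issue by representation.
Albert's line is the sole branch at this level, so the full 1/3 passes to Albert's issue by representation.
Judith is the sole taker at this level and receives the full 1/3.
Oliver predeceased; the 1/3 allotted to Oliver's branch passes to Oliver's issue by representation.
The 1/3 is divided into 4 equal shares of 1/12 among Winifred, Diana, Martin, Samuel.
Winifred is living and takes 1/12.
Diana is living and takes 1/12.
Martin is living and takes 1/12.
Samuel is living and takes 1/12.
Isaac is living and takes 1/3.

Diana 1/12; Isaac 1/3; Judith 1/3; Martin 1/12; Samuel 1/12; Winifred 1/12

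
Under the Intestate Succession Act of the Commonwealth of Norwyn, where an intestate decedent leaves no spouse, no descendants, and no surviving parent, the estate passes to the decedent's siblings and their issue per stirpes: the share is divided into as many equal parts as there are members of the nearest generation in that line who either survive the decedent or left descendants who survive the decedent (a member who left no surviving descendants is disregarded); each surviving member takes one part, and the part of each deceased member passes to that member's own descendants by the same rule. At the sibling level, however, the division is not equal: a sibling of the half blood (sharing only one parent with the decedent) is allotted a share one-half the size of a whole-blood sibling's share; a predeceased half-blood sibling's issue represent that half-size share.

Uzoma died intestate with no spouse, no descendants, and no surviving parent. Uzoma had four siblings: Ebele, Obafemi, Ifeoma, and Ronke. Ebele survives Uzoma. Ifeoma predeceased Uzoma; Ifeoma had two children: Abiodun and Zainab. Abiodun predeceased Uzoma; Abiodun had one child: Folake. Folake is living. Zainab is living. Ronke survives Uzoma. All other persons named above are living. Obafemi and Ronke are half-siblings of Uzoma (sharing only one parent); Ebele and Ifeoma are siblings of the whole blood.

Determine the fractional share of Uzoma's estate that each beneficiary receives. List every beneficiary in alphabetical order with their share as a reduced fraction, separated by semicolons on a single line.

No spouse, descendants, or parent survives, so the estate passes to Uzoma's siblings per stirpes.
Half-blood siblings count for one-half the weight of whole-blood siblings at the initial division.
Dividing 1 in proportion to weights (total weight 3): Ebele (weight 1) → 1/3; Obafemi (weight 1/2) → 1/6; Ifeoma (weight 1) → 1/3; Ronke (weight 1/2) → 1/6.
Ebele is living and takes 1/3.
Obafemi is living and takes 1/6.
Ifeoma predeceased; the 1/3 allotted to Ifeoma's branch passes to Ifeoma's issue by representation.
The 1/3 is divided into 2 equal shares of 1/6 among Abiodun, Zainab.
Abiodun predeceased; the 1/6 allotted to Abiodun's branch passes to Abiodun's issue by representation.
Folake is the sole taker at this level and receives the full 1/6.
Zainab is living and takes 1/6.
Ronke is living and takes 1/6.

Ebele 1/3; Folake 1/6; Obafemi 1/6; Ronke 1/6; Zainab 1/6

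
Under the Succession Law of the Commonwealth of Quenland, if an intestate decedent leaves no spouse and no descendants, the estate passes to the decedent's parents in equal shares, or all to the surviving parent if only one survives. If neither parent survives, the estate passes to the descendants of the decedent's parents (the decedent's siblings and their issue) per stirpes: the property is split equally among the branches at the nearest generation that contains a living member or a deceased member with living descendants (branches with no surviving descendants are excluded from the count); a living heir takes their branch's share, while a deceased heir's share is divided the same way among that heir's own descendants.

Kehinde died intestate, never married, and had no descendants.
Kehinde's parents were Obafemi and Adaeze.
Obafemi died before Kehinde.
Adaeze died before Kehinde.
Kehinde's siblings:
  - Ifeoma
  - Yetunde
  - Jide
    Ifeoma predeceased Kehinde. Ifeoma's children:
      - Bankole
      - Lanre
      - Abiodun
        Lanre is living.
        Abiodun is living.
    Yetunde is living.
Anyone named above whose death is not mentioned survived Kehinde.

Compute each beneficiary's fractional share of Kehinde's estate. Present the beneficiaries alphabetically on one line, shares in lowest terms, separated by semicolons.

Neither parent survives and there are no descendants, so the estate passes to Kehinde's siblings and their issue per stirpes.
The estate is divided into 3 equal shares of 1/3 among Ifeoma, Yetunde, Jide.
Ifeoma predeceased; the 1/3 allotted to Ifeoma's branch passes to Ifeoma's issue by representation.
The 1/3 is divided into 3 equal shares of 1/9 among Bankole, Lanre, Abiodun.
Bankole is living and takes 1/9.
Lanre is living and takes 1/9.
Abiodun is living and takes 1/9.
Yetunde is living and takes 1/3.
Jide is living and takes 1/3.

Abiodun 1/9; Bankole 1/9; Jide 1/3; Lanre 1/9; Yetunde 1/3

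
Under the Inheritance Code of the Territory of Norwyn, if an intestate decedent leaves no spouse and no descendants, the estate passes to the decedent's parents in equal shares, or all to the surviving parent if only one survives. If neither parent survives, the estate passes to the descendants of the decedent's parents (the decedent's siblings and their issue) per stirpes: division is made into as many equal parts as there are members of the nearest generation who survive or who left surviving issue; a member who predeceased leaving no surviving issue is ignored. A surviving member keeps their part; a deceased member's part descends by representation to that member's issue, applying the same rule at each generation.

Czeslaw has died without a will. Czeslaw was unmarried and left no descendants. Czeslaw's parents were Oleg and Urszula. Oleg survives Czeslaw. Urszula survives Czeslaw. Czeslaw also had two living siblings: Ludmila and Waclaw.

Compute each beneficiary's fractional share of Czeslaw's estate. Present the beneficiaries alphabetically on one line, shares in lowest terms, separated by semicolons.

Oleg 1/2; Urszula 1/2

Both parents survive, so Oleg and Urszula each take 1/2. The siblings take nothing because a surviving parent has priority.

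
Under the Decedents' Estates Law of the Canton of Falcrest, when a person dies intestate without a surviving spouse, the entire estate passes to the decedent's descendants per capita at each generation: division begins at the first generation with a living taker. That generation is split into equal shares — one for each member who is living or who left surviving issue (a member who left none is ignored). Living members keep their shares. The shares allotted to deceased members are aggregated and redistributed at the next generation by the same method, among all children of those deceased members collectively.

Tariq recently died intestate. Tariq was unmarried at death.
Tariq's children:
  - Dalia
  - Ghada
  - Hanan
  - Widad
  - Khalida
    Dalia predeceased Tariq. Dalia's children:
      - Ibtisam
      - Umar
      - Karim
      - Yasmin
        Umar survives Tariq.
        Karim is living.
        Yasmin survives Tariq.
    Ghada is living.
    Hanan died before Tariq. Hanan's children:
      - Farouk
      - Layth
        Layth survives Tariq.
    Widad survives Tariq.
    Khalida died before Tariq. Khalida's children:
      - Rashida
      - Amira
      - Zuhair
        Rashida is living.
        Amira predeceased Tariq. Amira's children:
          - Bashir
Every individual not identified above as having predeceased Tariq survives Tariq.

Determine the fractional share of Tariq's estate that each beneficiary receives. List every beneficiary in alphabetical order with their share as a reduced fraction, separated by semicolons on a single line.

There is no surviving spouse, so the entire estate passes to Tariq's descendants per capita at each generation.
At generation 1 (Dalia, Ghada, Hanan, Widad, Khalida) there are 5 shares of (1)/5 = 1/5 each.
Living: Ghada and Widad — each takes 1/5.
Deceased: Dalia, Hanan, and Khalida. Their combined 3/5 is pooled and carried to generation 2.
At generation 2 (Ibtisam, Umar, Karim, Yasmin, Farouk, Layth, Rashida, Amira, Zuhair) there are 9 shares of (3/5)/9 = 1/15 each.
Living: Ibtisam, Umar, Karim, Yasmin, Farouk, Layth, Rashida, and Zuhair — each takes 1/15.
Deceased: Amira. That 1/15 share is carried to generation 3.
At generation 3 (Bashir) there are 1 shares of (1/15)/1 = 1/15 each.
Living: Bashir — each takes 1/15.

Bashir 1/15; Farouk 1/15; Ghada 1/5; Ibtisam 1/15; Karim 1/15; Layth 1/15; Rashida 1/15; Umar 1/15; Widad 1/5; Yasmin 1/15; Zuhair 1/15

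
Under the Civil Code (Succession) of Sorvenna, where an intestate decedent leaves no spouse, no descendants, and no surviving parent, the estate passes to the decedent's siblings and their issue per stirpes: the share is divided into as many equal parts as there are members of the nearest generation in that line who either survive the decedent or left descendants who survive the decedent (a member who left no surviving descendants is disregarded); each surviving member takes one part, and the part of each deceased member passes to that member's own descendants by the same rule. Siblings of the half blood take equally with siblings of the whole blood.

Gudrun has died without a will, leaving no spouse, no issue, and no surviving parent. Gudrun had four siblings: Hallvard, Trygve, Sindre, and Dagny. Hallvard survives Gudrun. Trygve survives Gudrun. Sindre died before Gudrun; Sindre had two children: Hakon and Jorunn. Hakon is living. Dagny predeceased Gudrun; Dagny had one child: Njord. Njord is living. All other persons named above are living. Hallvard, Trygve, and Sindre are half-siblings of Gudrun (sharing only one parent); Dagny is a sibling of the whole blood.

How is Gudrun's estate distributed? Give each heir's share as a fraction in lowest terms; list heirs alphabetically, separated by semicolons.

Hakon 1/8; Hallvard 1/4; Jorunn 1/8; Njord 1/4; Trygve 1/4

No spouse, descendants, or parent survives, so the estate passes to Gudrun's siblings per stirpes.
Half-blood and whole-blood siblings take equally under the stated rule.
The estate is divided into 4 equal shares of 1/4 among Hallvard, Trygve, Sindre, Dagny.
Hallvard is living and takes 1/4.
Trygve is living and takes 1/4.
Sindre predeceased; the 1/4 allotted to Sindre's branch passes to Sindre's issue by representation.
The 1/4 is divided into 2 equal shares of 1/8 among Hakon, Jorunn.
Hakon is living and takes 1/8.
Jorunn is living and takes 1/8.
Dagny predeceased; the 1/4 allotted to Dagny's branch passes to Dagny's issue by representation.
Njord is the sole taker at this level and receives the full 1/4.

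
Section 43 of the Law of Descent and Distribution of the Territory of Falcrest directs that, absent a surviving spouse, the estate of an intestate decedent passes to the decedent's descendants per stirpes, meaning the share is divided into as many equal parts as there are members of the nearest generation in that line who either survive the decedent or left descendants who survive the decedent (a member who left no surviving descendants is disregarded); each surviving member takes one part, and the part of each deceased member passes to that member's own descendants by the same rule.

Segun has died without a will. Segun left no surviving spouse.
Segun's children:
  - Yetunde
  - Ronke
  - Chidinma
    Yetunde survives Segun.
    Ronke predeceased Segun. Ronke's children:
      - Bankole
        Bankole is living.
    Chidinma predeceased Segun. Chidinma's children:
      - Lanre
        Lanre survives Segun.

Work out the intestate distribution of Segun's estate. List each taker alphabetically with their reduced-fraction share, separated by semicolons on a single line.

There is no surviving spouse, so the entire estate passes to Segun's descendants per stirpes.
The estate is divided into 3 equal shares of 1/3 among Yetunde, Ronke, Chidinma.
Yetunde is living and takes 1/3.
Ronke predeceased; the 1/3 allotted to Ronke's branch passes to Ronke's issue by representation.
Bankole is the sole taker at this level and receives the full 1/3.
Chidinma predeceased; the 1/3 allotted to Chidinma's branch passes to Chidinma's issue by representation.
Lanre is the sole taker at this level and receives the full 1/3.

Bankole 1/3; Lanre 1/3; Yetunde 1/3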